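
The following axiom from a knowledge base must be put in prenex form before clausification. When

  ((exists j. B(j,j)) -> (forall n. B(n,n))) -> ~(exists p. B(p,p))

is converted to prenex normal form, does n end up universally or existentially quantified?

Rewrite implications/biconditionals: A → B as ¬A ∨ B.
  ~(~(exists j. B(j,j)) | (forall n. B(n,n))) | ~(exists p. B(p,p))
Push ¬ through the quantifiers and connectives to reach negation normal form:
  (exists j. B(j,j)) & (exists n. ~B(n,n)) | (forall p. ~B(p,p))
All bound variables are already distinct, so no renaming is needed.
Extract every quantifier outward, since the variables are now distinct and don't occur free across branches:
  exists j. exists n. forall p. (B(j,j) & ~B(n,n) | ~B(p,p))
The quantifier forall n sits under an odd number of negations (counting the antecedent side of each →), so it flips to exists n.

existential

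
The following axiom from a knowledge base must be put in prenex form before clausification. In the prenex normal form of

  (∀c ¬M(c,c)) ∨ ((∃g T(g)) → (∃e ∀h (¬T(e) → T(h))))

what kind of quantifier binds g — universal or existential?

Eliminate → and ↔ using ¬ and ∨.
  (∀c ¬M(c,c)) ∨ ¬(∃g T(g)) ∨ (∃e ∀h (¬¬T(e) ∨ T(h)))
Push ¬ through the quantifiers and connectives to reach negation normal form:
  (∀c ¬M(c,c)) ∨ (∀g ¬T(g)) ∨ (∃e ∀h (T(e) ∨ T(h)))
All bound variables are already distinct, so no renaming is needed.
Pull the quantifiers to the front (each side's bound variable is not free in the other side):
  ∀c ∀g ∃e ∀h (¬M(c,c) ∨ ¬T(g) ∨ T(e) ∨ T(h))
The quantifier ∃g sits under an odd number of negations (counting the antecedent side of each →), so it flips to ∀g.

universal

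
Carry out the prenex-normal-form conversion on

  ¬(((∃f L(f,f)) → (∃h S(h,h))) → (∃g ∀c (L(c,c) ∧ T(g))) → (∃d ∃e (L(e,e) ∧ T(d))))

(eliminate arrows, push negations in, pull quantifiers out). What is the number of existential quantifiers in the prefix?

2

First replace A → B with ¬A ∨ B.
  ¬(¬(¬(∃f L(f,f)) ∨ (∃h S(h,h))) ∨ ¬(∃g ∀c (L(c,c) ∧ T(g))) ∨ (∃d ∃e (L(e,e) ∧ T(d))))
Drive negations inward (¬∀x A ≡ ∃x ¬A, ¬∃x A ≡ ∀x ¬A, De Morgan for ∧/∨):
  ((∀f ¬L(f,f)) ∨ (∃h S(h,h))) ∧ (∃g ∀c (L(c,c) ∧ T(g))) ∧ (∀d ∀e (¬L(e,e) ∨ ¬T(d)))
Extract every quantifier outward, since the variables are now distinct and don't occur free across branches:
  ∀f ∃h ∃g ∀c ∀d ∀e ((¬L(f,f) ∨ S(h,h)) ∧ L(c,c) ∧ T(g) ∧ (¬L(e,e) ∨ ¬T(d)))
The prefix is ∀f ∃h ∃g ∀c ∀d ∀e: 4 universal, 2 existential.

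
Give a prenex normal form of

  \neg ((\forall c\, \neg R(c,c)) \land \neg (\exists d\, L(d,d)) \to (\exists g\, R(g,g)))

First replace A → B with ¬A ∨ B.
  \neg (\neg ((\forall c\, \neg R(c,c)) \land \neg (\exists d\, L(d,d))) \lor (\exists g\, R(g,g)))
Move each ¬ inward, flipping quantifiers it crosses:
  (\forall c\, \neg R(c,c)) \land (\forall d\, \neg L(d,d)) \land (\forall g\, \neg R(g,g))
All bound variables are already distinct, so no renaming is needed.
Extract every quantifier outward, since the variables are now distinct and don't occur free across branches:
  \forall c\, \forall d\, \forall g\, (\neg R(c,c) \land \neg L(d,d) \land \neg R(g,g))

\forall c\, \forall d\, \forall g\, (\neg R(c,c) \land \neg L(d,d) \land \neg R(g,g))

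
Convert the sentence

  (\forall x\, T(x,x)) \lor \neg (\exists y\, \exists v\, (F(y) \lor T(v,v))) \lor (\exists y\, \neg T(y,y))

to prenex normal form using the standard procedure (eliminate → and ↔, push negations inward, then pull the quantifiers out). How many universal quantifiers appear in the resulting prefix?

3

Move each ¬ inward, flipping quantifiers it crosses:
  (\forall x\, T(x,x)) \lor (\forall y\, \forall v\, (\neg F(y) \land \neg T(v,v))) \lor (\exists y\, \neg T(y,y))
Rename bound variables to avoid capture: y↦v1.
  (\forall x\, T(x,x)) \lor (\forall y\, \forall v\, (\neg F(y) \land \neg T(v,v))) \lor (\exists v1\, \neg T(v1,v1))
Finally move all quantifiers to the prefix:
  \forall x\, \forall y\, \forall v\, \exists v1\, (T(x,x) \lor \neg F(y) \land \neg T(v,v) \lor \neg T(v1,v1))
The prefix is \forall x \forall y \forall v \exists v1: 3 universal, 1 existential.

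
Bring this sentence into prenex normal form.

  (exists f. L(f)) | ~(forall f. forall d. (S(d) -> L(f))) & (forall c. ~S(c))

Rewrite implications/biconditionals: A → B as ¬A ∨ B.
  (exists f. L(f)) | ~(forall f. forall d. (~S(d) | L(f))) & (forall c. ~S(c))
Push ¬ through the quantifiers and connectives to reach negation normal form:
  (exists f. L(f)) | (exists f. exists d. (S(d) & ~L(f))) & (forall c. ~S(c))
Give each quantifier a distinct variable: f↦r.
  (exists f. L(f)) | (exists r. exists d. (S(d) & ~L(r))) & (forall c. ~S(c))
Finally move all quantifiers to the prefix:
  exists f. exists r. exists d. forall c. (L(f) | S(d) & ~L(r) & ~S(c))

exists f. exists r. exists d. forall c. (L(f) | S(d) & ~L(r) & ~S(c))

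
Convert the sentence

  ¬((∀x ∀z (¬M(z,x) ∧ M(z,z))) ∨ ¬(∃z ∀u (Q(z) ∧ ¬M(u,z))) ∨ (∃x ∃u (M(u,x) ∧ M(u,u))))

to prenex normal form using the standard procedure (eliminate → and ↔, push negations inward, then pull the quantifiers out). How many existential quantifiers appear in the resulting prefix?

3

Push ¬ through the quantifiers and connectives to reach negation normal form:
  (∃x ∃z (M(z,x) ∨ ¬M(z,z))) ∧ (∃z ∀u (Q(z) ∧ ¬M(u,z))) ∧ (∀x ∀u (¬M(u,x) ∨ ¬M(u,u)))
Rename bound variables to avoid capture: z↦s, x↦v, u↦z1.
  (∃x ∃z (M(z,x) ∨ ¬M(z,z))) ∧ (∃s ∀u (Q(s) ∧ ¬M(u,s))) ∧ (∀v ∀z1 (¬M(z1,v) ∨ ¬M(z1,z1)))
Extract every quantifier outward, since the variables are now distinct and don't occur free across branches:
  ∃x ∃z ∃s ∀u ∀v ∀z1 ((M(z,x) ∨ ¬M(z,z)) ∧ Q(s) ∧ ¬M(u,s) ∧ (¬M(z1,v) ∨ ¬M(z1,z1)))
The prefix is ∃x ∃z ∃s ∀u ∀v ∀z1: 3 universal, 3 existential.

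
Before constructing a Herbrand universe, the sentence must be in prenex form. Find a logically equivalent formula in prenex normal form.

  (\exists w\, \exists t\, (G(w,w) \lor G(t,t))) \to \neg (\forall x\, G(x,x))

Eliminate → and ↔ using ¬ and ∨.
  \neg (\exists w\, \exists t\, (G(w,w) \lor G(t,t))) \lor \neg (\forall x\, G(x,x))
Push ¬ through the quantifiers and connectives to reach negation normal form:
  (\forall w\, \forall t\, (\neg G(w,w) \land \neg G(t,t))) \lor (\exists x\, \neg G(x,x))
All bound variables are already distinct, so no renaming is needed.
Finally move all quantifiers to the prefix:
  \forall w\, \forall t\, \exists x\, (\neg G(w,w) \land \neg G(t,t) \lor \neg G(x,x))

\forall w\, \forall t\, \exists x\, (\neg G(w,w) \land \neg G(t,t) \lor \neg G(x,x))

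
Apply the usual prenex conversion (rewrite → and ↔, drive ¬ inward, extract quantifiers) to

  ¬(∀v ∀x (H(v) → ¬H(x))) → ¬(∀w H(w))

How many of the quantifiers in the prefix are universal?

2

First replace A → B with ¬A ∨ B.
  ¬¬(∀v ∀x (¬H(v) ∨ ¬H(x))) ∨ ¬(∀w H(w))
Move each ¬ inward, flipping quantifiers it crosses:
  (∀v ∀x (¬H(v) ∨ ¬H(x))) ∨ (∃w ¬H(w))
Pull the quantifiers to the front (each side's bound variable is not free in the other side):
  ∀v ∀x ∃w (¬H(v) ∨ ¬H(x) ∨ ¬H(w))
The prefix is ∀v ∀x ∃w: 2 universal, 1 existential.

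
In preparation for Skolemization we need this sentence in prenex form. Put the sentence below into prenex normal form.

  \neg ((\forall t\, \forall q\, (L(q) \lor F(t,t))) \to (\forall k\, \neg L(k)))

\forall t\, \forall q\, \exists k\, ((L(q) \lor F(t,t)) \land L(k))

First replace A → B with ¬A ∨ B.
  \neg (\neg (\forall t\, \forall q\, (L(q) \lor F(t,t))) \lor (\forall k\, \neg L(k)))
Push ¬ through the quantifiers and connectives to reach negation normal form:
  (\forall t\, \forall q\, (L(q) \lor F(t,t))) \land (\exists k\, L(k))
All bound variables are already distinct, so no renaming is needed.
Pull the quantifiers to the front (each side's bound variable is not free in the other side):
  \forall t\, \forall q\, \exists k\, ((L(q) \lor F(t,t)) \land L(k))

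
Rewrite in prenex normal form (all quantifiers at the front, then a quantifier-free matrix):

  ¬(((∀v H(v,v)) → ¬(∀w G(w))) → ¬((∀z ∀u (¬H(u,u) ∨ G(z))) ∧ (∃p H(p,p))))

∃v ∃w ∀z ∀u ∃p ((¬H(v,v) ∨ ¬G(w)) ∧ (¬H(u,u) ∨ G(z)) ∧ H(p,p))

Eliminate → and ↔ using ¬ and ∨.
  ¬(¬(¬(∀v H(v,v)) ∨ ¬(∀w G(w))) ∨ ¬((∀z ∀u (¬H(u,u) ∨ G(z))) ∧ (∃p H(p,p))))
Move each ¬ inward, flipping quantifiers it crosses:
  ((∃v ¬H(v,v)) ∨ (∃w ¬G(w))) ∧ (∀z ∀u (¬H(u,u) ∨ G(z))) ∧ (∃p H(p,p))
All bound variables are already distinct, so no renaming is needed.
Finally move all quantifiers to the prefix:
  ∃v ∃w ∀z ∀u ∃p ((¬H(v,v) ∨ ¬G(w)) ∧ (¬H(u,u) ∨ G(z)) ∧ H(p,p))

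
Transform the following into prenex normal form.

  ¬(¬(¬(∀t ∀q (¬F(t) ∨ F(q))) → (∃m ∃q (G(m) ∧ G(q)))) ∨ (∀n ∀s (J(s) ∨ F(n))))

First replace A → B with ¬A ∨ B.
  ¬(¬(¬¬(∀t ∀q (¬F(t) ∨ F(q))) ∨ (∃m ∃q (G(m) ∧ G(q)))) ∨ (∀n ∀s (J(s) ∨ F(n))))
Move each ¬ inward, flipping quantifiers it crosses:
  ((∀t ∀q (¬F(t) ∨ F(q))) ∨ (∃m ∃q (G(m) ∧ G(q)))) ∧ (∃n ∃s (¬J(s) ∧ ¬F(n)))
Standardize variables apart so no two quantifiers bind the same name: q↦b.
  ((∀t ∀q (¬F(t) ∨ F(q))) ∨ (∃m ∃b (G(m) ∧ G(b)))) ∧ (∃n ∃s (¬J(s) ∧ ¬F(n)))
Extract every quantifier outward, since the variables are now distinct and don't occur free across branches:
  ∀t ∀q ∃m ∃b ∃n ∃s ((¬F(t) ∨ F(q) ∨ G(m) ∧ G(b)) ∧ ¬J(s) ∧ ¬F(n))

∀t ∀q ∃m ∃b ∃n ∃s ((¬F(t) ∨ F(q) ∨ G(m) ∧ G(b)) ∧ ¬J(s) ∧ ¬F(n))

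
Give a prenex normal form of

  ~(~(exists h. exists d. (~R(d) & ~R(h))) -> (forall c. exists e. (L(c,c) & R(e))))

forall h. forall d. exists c. forall e. ((R(d) | R(h)) & (~L(c,c) | ~R(e)))

Eliminate → and ↔ using ¬ and ∨.
  ~(~~(exists h. exists d. (~R(d) & ~R(h))) | (forall c. exists e. (L(c,c) & R(e))))
Drive negations inward (¬∀x A ≡ ∃x ¬A, ¬∃x A ≡ ∀x ¬A, De Morgan for ∧/∨):
  (forall h. forall d. (R(d) | R(h))) & (exists c. forall e. (~L(c,c) | ~R(e)))
Finally move all quantifiers to the prefix:
  forall h. forall d. exists c. forall e. ((R(d) | R(h)) & (~L(c,c) | ~R(e)))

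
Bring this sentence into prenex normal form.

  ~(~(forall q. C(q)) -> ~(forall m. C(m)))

exists q. forall m. (~C(q) & C(m))

First replace A → B with ¬A ∨ B.
  ~(~~(forall q. C(q)) | ~(forall m. C(m)))
Drive negations inward (¬∀x A ≡ ∃x ¬A, ¬∃x A ≡ ∀x ¬A, De Morgan for ∧/∨):
  (exists q. ~C(q)) & (forall m. C(m))
Finally move all quantifiers to the prefix:
  exists q. forall m. (~C(q) & C(m))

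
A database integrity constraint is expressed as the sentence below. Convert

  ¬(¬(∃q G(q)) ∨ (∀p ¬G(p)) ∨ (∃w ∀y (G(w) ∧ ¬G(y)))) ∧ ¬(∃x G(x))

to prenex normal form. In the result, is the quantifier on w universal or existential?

universal

Drive negations inward (¬∀x A ≡ ∃x ¬A, ¬∃x A ≡ ∀x ¬A, De Morgan for ∧/∨):
  (∃q G(q)) ∧ (∃p G(p)) ∧ (∀w ∃y (¬G(w) ∨ G(y))) ∧ (∀x ¬G(x))
Extract every quantifier outward, since the variables are now distinct and don't occur free across branches:
  ∃q ∃p ∀w ∃y ∀x (G(q) ∧ G(p) ∧ (¬G(w) ∨ G(y)) ∧ ¬G(x))
The quantifier ∃w sits under an odd number of negations, so it flips to ∀w.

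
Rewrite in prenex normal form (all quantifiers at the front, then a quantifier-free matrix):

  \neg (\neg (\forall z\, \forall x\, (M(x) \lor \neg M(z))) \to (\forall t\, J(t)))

Eliminate → and ↔ using ¬ and ∨.
  \neg (\neg \neg (\forall z\, \forall x\, (M(x) \lor \neg M(z))) \lor (\forall t\, J(t)))
Move each ¬ inward, flipping quantifiers it crosses:
  (\exists z\, \exists x\, (\neg M(x) \land M(z))) \land (\exists t\, \neg J(t))
All bound variables are already distinct, so no renaming is needed.
Finally move all quantifiers to the prefix:
  \exists z\, \exists x\, \exists t\, (\neg M(x) \land M(z) \land \neg J(t))

\exists z\, \exists x\, \exists t\, (\neg M(x) \land M(z) \land \neg J(t))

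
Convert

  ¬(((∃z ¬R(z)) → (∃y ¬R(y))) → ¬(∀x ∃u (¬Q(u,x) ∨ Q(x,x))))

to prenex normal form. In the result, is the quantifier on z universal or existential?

First replace A → B with ¬A ∨ B.
  ¬(¬(¬(∃z ¬R(z)) ∨ (∃y ¬R(y))) ∨ ¬(∀x ∃u (¬Q(u,x) ∨ Q(x,x))))
Drive negations inward (¬∀x A ≡ ∃x ¬A, ¬∃x A ≡ ∀x ¬A, De Morgan for ∧/∨):
  ((∀z R(z)) ∨ (∃y ¬R(y))) ∧ (∀x ∃u (¬Q(u,x) ∨ Q(x,x)))
All bound variables are already distinct, so no renaming is needed.
Extract every quantifier outward, since the variables are now distinct and don't occur free across branches:
  ∀z ∃y ∀x ∃u ((R(z) ∨ ¬R(y)) ∧ (¬Q(u,x) ∨ Q(x,x)))
The quantifier ∃z sits under an odd number of negations (counting the antecedent side of each →), so it flips to ∀z.

universal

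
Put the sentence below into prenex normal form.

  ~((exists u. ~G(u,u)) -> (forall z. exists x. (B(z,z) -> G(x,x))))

First replace A → B with ¬A ∨ B.
  ~(~(exists u. ~G(u,u)) | (forall z. exists x. (~B(z,z) | G(x,x))))
Drive negations inward (¬∀x A ≡ ∃x ¬A, ¬∃x A ≡ ∀x ¬A, De Morgan for ∧/∨):
  (exists u. ~G(u,u)) & (exists z. forall x. (B(z,z) & ~G(x,x)))
All bound variables are already distinct, so no renaming is needed.
Pull the quantifiers to the front (each side's bound variable is not free in the other side):
  exists u. exists z. forall x. (~G(u,u) & B(z,z) & ~G(x,x))

exists u. exists z. forall x. (~G(u,u) & B(z,z) & ~G(x,x))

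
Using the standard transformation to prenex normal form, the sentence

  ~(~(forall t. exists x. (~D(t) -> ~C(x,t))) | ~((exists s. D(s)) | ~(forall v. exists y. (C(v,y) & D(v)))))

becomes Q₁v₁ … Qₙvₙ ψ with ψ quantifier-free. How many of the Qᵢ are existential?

Eliminate → and ↔ using ¬ and ∨.
  ~(~(forall t. exists x. (~~D(t) | ~C(x,t))) | ~((exists s. D(s)) | ~(forall v. exists y. (C(v,y) & D(v)))))
Drive negations inward (¬∀x A ≡ ∃x ¬A, ¬∃x A ≡ ∀x ¬A, De Morgan for ∧/∨):
  (forall t. exists x. (D(t) | ~C(x,t))) & ((exists s. D(s)) | (exists v. forall y. (~C(v,y) | ~D(v))))
Pull the quantifiers to the front (each side's bound variable is not free in the other side):
  forall t. exists x. exists s. exists v. forall y. ((D(t) | ~C(x,t)) & (D(s) | ~C(v,y) | ~D(v)))
The prefix is forall t exists x exists s exists v forall y: 2 universal, 3 existential.

3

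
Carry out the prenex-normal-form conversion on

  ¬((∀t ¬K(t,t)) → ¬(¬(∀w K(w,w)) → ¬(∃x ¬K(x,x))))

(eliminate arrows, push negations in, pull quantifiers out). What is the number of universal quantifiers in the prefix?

3

Rewrite implications/biconditionals: A → B as ¬A ∨ B.
  ¬(¬(∀t ¬K(t,t)) ∨ ¬(¬¬(∀w K(w,w)) ∨ ¬(∃x ¬K(x,x))))
Drive negations inward (¬∀x A ≡ ∃x ¬A, ¬∃x A ≡ ∀x ¬A, De Morgan for ∧/∨):
  (∀t ¬K(t,t)) ∧ ((∀w K(w,w)) ∨ (∀x K(x,x)))
All bound variables are already distinct, so no renaming is needed.
Pull the quantifiers to the front (each side's bound variable is not free in the other side):
  ∀t ∀w ∀x (¬K(t,t) ∧ (K(w,w) ∨ K(x,x)))
The prefix is ∀t ∀w ∀x: 3 universal, 0 existential.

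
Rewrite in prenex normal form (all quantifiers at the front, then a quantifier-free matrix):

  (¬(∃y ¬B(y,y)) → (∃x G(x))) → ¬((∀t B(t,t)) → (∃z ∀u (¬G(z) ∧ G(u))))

Eliminate → and ↔ using ¬ and ∨.
  ¬(¬¬(∃y ¬B(y,y)) ∨ (∃x G(x))) ∨ ¬(¬(∀t B(t,t)) ∨ (∃z ∀u (¬G(z) ∧ G(u))))
Drive negations inward (¬∀x A ≡ ∃x ¬A, ¬∃x A ≡ ∀x ¬A, De Morgan for ∧/∨):
  (∀y B(y,y)) ∧ (∀x ¬G(x)) ∨ (∀t B(t,t)) ∧ (∀z ∃u (G(z) ∨ ¬G(u)))
All bound variables are already distinct, so no renaming is needed.
Pull the quantifiers to the front (each side's bound variable is not free in the other side):
  ∀y ∀x ∀t ∀z ∃u (B(y,y) ∧ ¬G(x) ∨ B(t,t) ∧ (G(z) ∨ ¬G(u)))

∀y ∀x ∀t ∀z ∃u (B(y,y) ∧ ¬G(x) ∨ B(t,t) ∧ (G(z) ∨ ¬G(u)))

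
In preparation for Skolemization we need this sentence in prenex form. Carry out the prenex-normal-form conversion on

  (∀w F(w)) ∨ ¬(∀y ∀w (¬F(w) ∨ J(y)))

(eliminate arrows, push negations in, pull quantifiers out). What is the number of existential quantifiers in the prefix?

2

Drive negations inward (¬∀x A ≡ ∃x ¬A, ¬∃x A ≡ ∀x ¬A, De Morgan for ∧/∨):
  (∀w F(w)) ∨ (∃y ∃w (F(w) ∧ ¬J(y)))
Standardize variables apart so no two quantifiers bind the same name: w↦c.
  (∀w F(w)) ∨ (∃y ∃c (F(c) ∧ ¬J(y)))
Pull the quantifiers to the front (each side's bound variable is not free in the other side):
  ∀w ∃y ∃c (F(w) ∨ F(c) ∧ ¬J(y))
The prefix is ∀w ∃y ∃c: 1 universal, 2 existential.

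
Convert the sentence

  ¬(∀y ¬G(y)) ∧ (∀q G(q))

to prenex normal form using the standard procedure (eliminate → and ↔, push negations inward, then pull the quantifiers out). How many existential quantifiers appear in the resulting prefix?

1

Drive negations inward (¬∀x A ≡ ∃x ¬A, ¬∃x A ≡ ∀x ¬A, De Morgan for ∧/∨):
  (∃y G(y)) ∧ (∀q G(q))
All bound variables are already distinct, so no renaming is needed.
Pull the quantifiers to the front (each side's bound variable is not free in the other side):
  ∃y ∀q (G(y) ∧ G(q))
The prefix is ∃y ∀q: 1 universal, 1 existential.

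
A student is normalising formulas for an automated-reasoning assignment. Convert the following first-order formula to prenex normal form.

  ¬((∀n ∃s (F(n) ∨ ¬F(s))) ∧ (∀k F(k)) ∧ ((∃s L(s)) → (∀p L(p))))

∃n ∀s ∃k ∃v1 ∃p (¬F(n) ∧ F(s) ∨ ¬F(k) ∨ L(v1) ∧ ¬L(p))

First replace A → B with ¬A ∨ B.
  ¬((∀n ∃s (F(n) ∨ ¬F(s))) ∧ (∀k F(k)) ∧ (¬(∃s L(s)) ∨ (∀p L(p))))
Move each ¬ inward, flipping quantifiers it crosses:
  (∃n ∀s (¬F(n) ∧ F(s))) ∨ (∃k ¬F(k)) ∨ (∃s L(s)) ∧ (∃p ¬L(p))
Standardize variables apart so no two quantifiers bind the same name: s↦v1.
  (∃n ∀s (¬F(n) ∧ F(s))) ∨ (∃k ¬F(k)) ∨ (∃v1 L(v1)) ∧ (∃p ¬L(p))
Finally move all quantifiers to the prefix:
  ∃n ∀s ∃k ∃v1 ∃p (¬F(n) ∧ F(s) ∨ ¬F(k) ∨ L(v1) ∧ ¬L(p))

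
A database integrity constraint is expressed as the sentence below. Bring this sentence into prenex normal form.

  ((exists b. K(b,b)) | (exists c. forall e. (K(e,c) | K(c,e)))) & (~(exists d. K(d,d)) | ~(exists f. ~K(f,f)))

Push ¬ through the quantifiers and connectives to reach negation normal form:
  ((exists b. K(b,b)) | (exists c. forall e. (K(e,c) | K(c,e)))) & ((forall d. ~K(d,d)) | (forall f. K(f,f)))
All bound variables are already distinct, so no renaming is needed.
Pull the quantifiers to the front (each side's bound variable is not free in the other side):
  exists b. exists c. forall e. forall d. forall f. ((K(b,b) | K(e,c) | K(c,e)) & (~K(d,d) | K(f,f)))

exists b. exists c. forall e. forall d. forall f. ((K(b,b) | K(e,c) | K(c,e)) & (~K(d,d) | K(f,f)))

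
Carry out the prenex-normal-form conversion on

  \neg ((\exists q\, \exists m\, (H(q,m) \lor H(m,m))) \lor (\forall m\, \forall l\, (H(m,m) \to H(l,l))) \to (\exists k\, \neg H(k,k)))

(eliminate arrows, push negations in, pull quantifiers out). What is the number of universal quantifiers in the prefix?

Rewrite implications/biconditionals: A → B as ¬A ∨ B.
  \neg (\neg ((\exists q\, \exists m\, (H(q,m) \lor H(m,m))) \lor (\forall m\, \forall l\, (\neg H(m,m) \lor H(l,l)))) \lor (\exists k\, \neg H(k,k)))
Drive negations inward (¬∀x A ≡ ∃x ¬A, ¬∃x A ≡ ∀x ¬A, De Morgan for ∧/∨):
  ((\exists q\, \exists m\, (H(q,m) \lor H(m,m))) \lor (\forall m\, \forall l\, (\neg H(m,m) \lor H(l,l)))) \land (\forall k\, H(k,k))
Give each quantifier a distinct variable: m↦u1.
  ((\exists q\, \exists m\, (H(q,m) \lor H(m,m))) \lor (\forall u1\, \forall l\, (\neg H(u1,u1) \lor H(l,l)))) \land (\forall k\, H(k,k))
Finally move all quantifiers to the prefix:
  \exists q\, \exists m\, \forall u1\, \forall l\, \forall k\, ((H(q,m) \lor H(m,m) \lor \neg H(u1,u1) \lor H(l,l)) \land H(k,k))
The prefix is \exists q \exists m \forall u1 \forall l \forall k: 3 universal, 2 existential.

3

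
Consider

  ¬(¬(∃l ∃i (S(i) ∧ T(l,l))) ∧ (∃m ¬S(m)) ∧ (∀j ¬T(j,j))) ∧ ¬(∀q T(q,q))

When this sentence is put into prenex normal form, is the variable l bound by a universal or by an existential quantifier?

Move each ¬ inward, flipping quantifiers it crosses:
  ((∃l ∃i (S(i) ∧ T(l,l))) ∨ (∀m S(m)) ∨ (∃j T(j,j))) ∧ (∃q ¬T(q,q))
Extract every quantifier outward, since the variables are now distinct and don't occur free across branches:
  ∃l ∃i ∀m ∃j ∃q ((S(i) ∧ T(l,l) ∨ S(m) ∨ T(j,j)) ∧ ¬T(q,q))
The quantifier ∃l sits under an even number of negations, so it remains existential.

existential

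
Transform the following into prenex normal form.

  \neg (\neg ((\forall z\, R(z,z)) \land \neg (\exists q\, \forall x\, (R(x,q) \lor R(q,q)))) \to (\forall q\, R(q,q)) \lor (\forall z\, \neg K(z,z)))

Rewrite implications/biconditionals: A → B as ¬A ∨ B.
  \neg (\neg \neg ((\forall z\, R(z,z)) \land \neg (\exists q\, \forall x\, (R(x,q) \lor R(q,q)))) \lor (\forall q\, R(q,q)) \lor (\forall z\, \neg K(z,z)))
Drive negations inward (¬∀x A ≡ ∃x ¬A, ¬∃x A ≡ ∀x ¬A, De Morgan for ∧/∨):
  ((\exists z\, \neg R(z,z)) \lor (\exists q\, \forall x\, (R(x,q) \lor R(q,q)))) \land (\exists q\, \neg R(q,q)) \land (\exists z\, K(z,z))
Give each quantifier a distinct variable: q↦r, z↦t.
  ((\exists z\, \neg R(z,z)) \lor (\exists q\, \forall x\, (R(x,q) \lor R(q,q)))) \land (\exists r\, \neg R(r,r)) \land (\exists t\, K(t,t))
Extract every quantifier outward, since the variables are now distinct and don't occur free across branches:
  \exists z\, \exists q\, \forall x\, \exists r\, \exists t\, ((\neg R(z,z) \lor R(x,q) \lor R(q,q)) \land \neg R(r,r) \land K(t,t))

\exists z\, \exists q\, \forall x\, \exists r\, \exists t\, ((\neg R(z,z) \lor R(x,q) \lor R(q,q)) \land \neg R(r,r) \land K(t,t))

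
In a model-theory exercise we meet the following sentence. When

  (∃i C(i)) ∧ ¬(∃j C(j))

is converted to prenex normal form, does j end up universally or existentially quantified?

Drive negations inward (¬∀x A ≡ ∃x ¬A, ¬∃x A ≡ ∀x ¬A, De Morgan for ∧/∨):
  (∃i C(i)) ∧ (∀j ¬C(j))
All bound variables are already distinct, so no renaming is needed.
Extract every quantifier outward, since the variables are now distinct and don't occur free across branches:
  ∃i ∀j (C(i) ∧ ¬C(j))
The quantifier ∃j sits under an odd number of negations, so it flips to ∀j.

universal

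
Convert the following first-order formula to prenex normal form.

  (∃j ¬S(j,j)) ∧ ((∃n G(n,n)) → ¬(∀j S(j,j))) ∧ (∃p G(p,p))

∃j ∀n ∃y1 ∃p (¬S(j,j) ∧ (¬G(n,n) ∨ ¬S(y1,y1)) ∧ G(p,p))

Rewrite implications/biconditionals: A → B as ¬A ∨ B.
  (∃j ¬S(j,j)) ∧ (¬(∃n G(n,n)) ∨ ¬(∀j S(j,j))) ∧ (∃p G(p,p))
Push ¬ through the quantifiers and connectives to reach negation normal form:
  (∃j ¬S(j,j)) ∧ ((∀n ¬G(n,n)) ∨ (∃j ¬S(j,j))) ∧ (∃p G(p,p))
Rename bound variables to avoid capture: j↦y1.
  (∃j ¬S(j,j)) ∧ ((∀n ¬G(n,n)) ∨ (∃y1 ¬S(y1,y1))) ∧ (∃p G(p,p))
Pull the quantifiers to the front (each side's bound variable is not free in the other side):
  ∃j ∀n ∃y1 ∃p (¬S(j,j) ∧ (¬G(n,n) ∨ ¬S(y1,y1)) ∧ G(p,p))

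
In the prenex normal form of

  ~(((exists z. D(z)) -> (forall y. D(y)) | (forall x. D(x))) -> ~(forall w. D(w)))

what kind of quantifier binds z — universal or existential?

First replace A → B with ¬A ∨ B.
  ~(~(~(exists z. D(z)) | (forall y. D(y)) | (forall x. D(x))) | ~(forall w. D(w)))
Move each ¬ inward, flipping quantifiers it crosses:
  ((forall z. ~D(z)) | (forall y. D(y)) | (forall x. D(x))) & (forall w. D(w))
All bound variables are already distinct, so no renaming is needed.
Pull the quantifiers to the front (each side's bound variable is not free in the other side):
  forall z. forall y. forall x. forall w. ((~D(z) | D(y) | D(x)) & D(w))
The quantifier exists z sits under an odd number of negations (counting the antecedent side of each →), so it flips to forall z.

universal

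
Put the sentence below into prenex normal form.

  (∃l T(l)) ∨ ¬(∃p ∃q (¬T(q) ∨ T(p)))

∃l ∀p ∀q (T(l) ∨ T(q) ∧ ¬T(p))

Move each ¬ inward, flipping quantifiers it crosses:
  (∃l T(l)) ∨ (∀p ∀q (T(q) ∧ ¬T(p)))
Pull the quantifiers to the front (each side's bound variable is not free in the other side):
  ∃l ∀p ∀q (T(l) ∨ T(q) ∧ ¬T(p))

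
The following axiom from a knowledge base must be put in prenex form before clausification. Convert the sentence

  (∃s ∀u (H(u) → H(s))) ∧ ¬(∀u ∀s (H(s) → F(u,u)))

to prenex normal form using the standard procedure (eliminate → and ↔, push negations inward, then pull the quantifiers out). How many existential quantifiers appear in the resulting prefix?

First replace A → B with ¬A ∨ B.
  (∃s ∀u (¬H(u) ∨ H(s))) ∧ ¬(∀u ∀s (¬H(s) ∨ F(u,u)))
Drive negations inward (¬∀x A ≡ ∃x ¬A, ¬∃x A ≡ ∀x ¬A, De Morgan for ∧/∨):
  (∃s ∀u (¬H(u) ∨ H(s))) ∧ (∃u ∃s (H(s) ∧ ¬F(u,u)))
Rename bound variables to avoid capture: u↦a, s↦v.
  (∃s ∀u (¬H(u) ∨ H(s))) ∧ (∃a ∃v (H(v) ∧ ¬F(a,a)))
Extract every quantifier outward, since the variables are now distinct and don't occur free across branches:
  ∃s ∀u ∃a ∃v ((¬H(u) ∨ H(s)) ∧ H(v) ∧ ¬F(a,a))
The prefix is ∃s ∀u ∃a ∃v: 1 universal, 3 existential.

3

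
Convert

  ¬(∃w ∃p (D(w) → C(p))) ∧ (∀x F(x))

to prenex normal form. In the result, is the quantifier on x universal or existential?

First replace A → B with ¬A ∨ B.
  ¬(∃w ∃p (¬D(w) ∨ C(p))) ∧ (∀x F(x))
Push ¬ through the quantifiers and connectives to reach negation normal form:
  (∀w ∀p (D(w) ∧ ¬C(p))) ∧ (∀x F(x))
Pull the quantifiers to the front (each side's bound variable is not free in the other side):
  ∀w ∀p ∀x (D(w) ∧ ¬C(p) ∧ F(x))
The quantifier ∀x sits under an even number of negations (counting the antecedent side of each →), so it remains universal.

universal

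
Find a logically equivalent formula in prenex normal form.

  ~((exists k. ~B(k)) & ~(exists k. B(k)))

forall k. exists w1. (B(k) | B(w1))

Move each ¬ inward, flipping quantifiers it crosses:
  (forall k. B(k)) | (exists k. B(k))
Standardize variables apart so no two quantifiers bind the same name: k↦w1.
  (forall k. B(k)) | (exists w1. B(w1))
Pull the quantifiers to the front (each side's bound variable is not free in the other side):
  forall k. exists w1. (B(k) | B(w1))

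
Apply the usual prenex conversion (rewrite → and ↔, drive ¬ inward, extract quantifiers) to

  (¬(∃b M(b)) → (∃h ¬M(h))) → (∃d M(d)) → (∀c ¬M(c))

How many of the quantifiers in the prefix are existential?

0

Eliminate → and ↔ using ¬ and ∨.
  ¬(¬¬(∃b M(b)) ∨ (∃h ¬M(h))) ∨ ¬(∃d M(d)) ∨ (∀c ¬M(c))
Move each ¬ inward, flipping quantifiers it crosses:
  (∀b ¬M(b)) ∧ (∀h M(h)) ∨ (∀d ¬M(d)) ∨ (∀c ¬M(c))
Pull the quantifiers to the front (each side's bound variable is not free in the other side):
  ∀b ∀h ∀d ∀c (¬M(b) ∧ M(h) ∨ ¬M(d) ∨ ¬M(c))
The prefix is ∀b ∀h ∀d ∀c: 4 universal, 0 existential.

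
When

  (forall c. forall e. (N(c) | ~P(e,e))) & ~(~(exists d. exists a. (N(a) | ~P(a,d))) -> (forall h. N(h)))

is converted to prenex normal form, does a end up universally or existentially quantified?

Rewrite implications/biconditionals: A → B as ¬A ∨ B.
  (forall c. forall e. (N(c) | ~P(e,e))) & ~(~~(exists d. exists a. (N(a) | ~P(a,d))) | (forall h. N(h)))
Move each ¬ inward, flipping quantifiers it crosses:
  (forall c. forall e. (N(c) | ~P(e,e))) & (forall d. forall a. (~N(a) & P(a,d))) & (exists h. ~N(h))
All bound variables are already distinct, so no renaming is needed.
Pull the quantifiers to the front (each side's bound variable is not free in the other side):
  forall c. forall e. forall d. forall a. exists h. ((N(c) | ~P(e,e)) & ~N(a) & P(a,d) & ~N(h))
The quantifier exists a sits under an odd number of negations (counting the antecedent side of each →), so it flips to forall a.

universal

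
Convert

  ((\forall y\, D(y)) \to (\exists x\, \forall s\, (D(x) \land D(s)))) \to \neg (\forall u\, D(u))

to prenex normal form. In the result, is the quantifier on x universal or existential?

Rewrite implications/biconditionals: A → B as ¬A ∨ B.
  \neg (\neg (\forall y\, D(y)) \lor (\exists x\, \forall s\, (D(x) \land D(s)))) \lor \neg (\forall u\, D(u))
Drive negations inward (¬∀x A ≡ ∃x ¬A, ¬∃x A ≡ ∀x ¬A, De Morgan for ∧/∨):
  (\forall y\, D(y)) \land (\forall x\, \exists s\, (\neg D(x) \lor \neg D(s))) \lor (\exists u\, \neg D(u))
All bound variables are already distinct, so no renaming is needed.
Extract every quantifier outward, since the variables are now distinct and don't occur free across branches:
  \forall y\, \forall x\, \exists s\, \exists u\, (D(y) \land (\neg D(x) \lor \neg D(s)) \lor \neg D(u))
The quantifier \exists x sits under an odd number of negations (counting the antecedent side of each →), so it flips to \forall x.

universal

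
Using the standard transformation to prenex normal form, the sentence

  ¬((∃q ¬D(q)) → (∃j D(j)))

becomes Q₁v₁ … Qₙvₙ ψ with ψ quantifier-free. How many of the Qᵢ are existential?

1

Eliminate → and ↔ using ¬ and ∨.
  ¬(¬(∃q ¬D(q)) ∨ (∃j D(j)))
Move each ¬ inward, flipping quantifiers it crosses:
  (∃q ¬D(q)) ∧ (∀j ¬D(j))
All bound variables are already distinct, so no renaming is needed.
Pull the quantifiers to the front (each side's bound variable is not free in the other side):
  ∃q ∀j (¬D(q) ∧ ¬D(j))
The prefix is ∃q ∀j: 1 universal, 1 existential.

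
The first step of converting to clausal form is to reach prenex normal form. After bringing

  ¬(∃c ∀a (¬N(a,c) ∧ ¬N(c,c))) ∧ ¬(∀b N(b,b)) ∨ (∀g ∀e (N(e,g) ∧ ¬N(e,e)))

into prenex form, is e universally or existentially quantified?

Push ¬ through the quantifiers and connectives to reach negation normal form:
  (∀c ∃a (N(a,c) ∨ N(c,c))) ∧ (∃b ¬N(b,b)) ∨ (∀g ∀e (N(e,g) ∧ ¬N(e,e)))
All bound variables are already distinct, so no renaming is needed.
Finally move all quantifiers to the prefix:
  ∀c ∃a ∃b ∀g ∀e ((N(a,c) ∨ N(c,c)) ∧ ¬N(b,b) ∨ N(e,g) ∧ ¬N(e,e))
The quantifier ∀e sits under an even number of negations, so it remains universal.

universal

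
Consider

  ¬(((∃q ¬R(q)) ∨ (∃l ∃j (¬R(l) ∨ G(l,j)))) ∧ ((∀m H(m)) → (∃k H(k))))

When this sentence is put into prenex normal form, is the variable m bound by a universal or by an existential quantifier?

universal

Rewrite implications/biconditionals: A → B as ¬A ∨ B.
  ¬(((∃q ¬R(q)) ∨ (∃l ∃j (¬R(l) ∨ G(l,j)))) ∧ (¬(∀m H(m)) ∨ (∃k H(k))))
Push ¬ through the quantifiers and connectives to reach negation normal form:
  (∀q R(q)) ∧ (∀l ∀j (R(l) ∧ ¬G(l,j))) ∨ (∀m H(m)) ∧ (∀k ¬H(k))
Finally move all quantifiers to the prefix:
  ∀q ∀l ∀j ∀m ∀k (R(q) ∧ R(l) ∧ ¬G(l,j) ∨ H(m) ∧ ¬H(k))
The quantifier ∀m sits under an even number of negations (counting the antecedent side of each →), so it remains universal.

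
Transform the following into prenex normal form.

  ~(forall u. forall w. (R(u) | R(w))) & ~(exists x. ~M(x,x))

exists u. exists w. forall x. (~R(u) & ~R(w) & M(x,x))

Move each ¬ inward, flipping quantifiers it crosses:
  (exists u. exists w. (~R(u) & ~R(w))) & (forall x. M(x,x))
Extract every quantifier outward, since the variables are now distinct and don't occur free across branches:
  exists u. exists w. forall x. (~R(u) & ~R(w) & M(x,x))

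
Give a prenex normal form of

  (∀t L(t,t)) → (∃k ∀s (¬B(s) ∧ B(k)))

∃t ∃k ∀s (¬L(t,t) ∨ ¬B(s) ∧ B(k))

First replace A → B with ¬A ∨ B.
  ¬(∀t L(t,t)) ∨ (∃k ∀s (¬B(s) ∧ B(k)))
Drive negations inward (¬∀x A ≡ ∃x ¬A, ¬∃x A ≡ ∀x ¬A, De Morgan for ∧/∨):
  (∃t ¬L(t,t)) ∨ (∃k ∀s (¬B(s) ∧ B(k)))
Extract every quantifier outward, since the variables are now distinct and don't occur free across branches:
  ∃t ∃k ∀s (¬L(t,t) ∨ ¬B(s) ∧ B(k))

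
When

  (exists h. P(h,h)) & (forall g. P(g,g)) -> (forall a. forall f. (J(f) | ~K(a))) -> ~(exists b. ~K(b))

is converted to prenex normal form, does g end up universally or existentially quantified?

existential

First replace A → B with ¬A ∨ B.
  ~((exists h. P(h,h)) & (forall g. P(g,g))) | ~(forall a. forall f. (J(f) | ~K(a))) | ~(exists b. ~K(b))
Push ¬ through the quantifiers and connectives to reach negation normal form:
  (forall h. ~P(h,h)) | (exists g. ~P(g,g)) | (exists a. exists f. (~J(f) & K(a))) | (forall b. K(b))
Extract every quantifier outward, since the variables are now distinct and don't occur free across branches:
  forall h. exists g. exists a. exists f. forall b. (~P(h,h) | ~P(g,g) | ~J(f) & K(a) | K(b))
The quantifier forall g sits under an odd number of negations (counting the antecedent side of each →), so it flips to exists g.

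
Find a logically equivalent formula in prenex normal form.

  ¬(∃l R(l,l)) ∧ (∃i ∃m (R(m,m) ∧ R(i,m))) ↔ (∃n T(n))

∃l ∀i ∀m ∃n ∀w1 ∀v ∃p ∃t ((R(l,l) ∨ ¬R(m,m) ∨ ¬R(i,m) ∨ T(n)) ∧ (¬T(w1) ∨ ¬R(v,v) ∧ R(t,t) ∧ R(p,t)))

Eliminate → and ↔ using ¬ and ∨; A ↔ B as (¬A ∨ B) ∧ (¬B ∨ A).
  (¬(¬(∃l R(l,l)) ∧ (∃i ∃m (R(m,m) ∧ R(i,m)))) ∨ (∃n T(n))) ∧ (¬(∃n T(n)) ∨ ¬(∃l R(l,l)) ∧ (∃i ∃m (R(m,m) ∧ R(i,m))))
Push ¬ through the quantifiers and connectives to reach negation normal form:
  ((∃l R(l,l)) ∨ (∀i ∀m (¬R(m,m) ∨ ¬R(i,m))) ∨ (∃n T(n))) ∧ ((∀n ¬T(n)) ∨ (∀l ¬R(l,l)) ∧ (∃i ∃m (R(m,m) ∧ R(i,m))))
Standardize variables apart so no two quantifiers bind the same name: n↦w1, l↦v, i↦p, m↦t.
  ((∃l R(l,l)) ∨ (∀i ∀m (¬R(m,m) ∨ ¬R(i,m))) ∨ (∃n T(n))) ∧ ((∀w1 ¬T(w1)) ∨ (∀v ¬R(v,v)) ∧ (∃p ∃t (R(t,t) ∧ R(p,t))))
Finally move all quantifiers to the prefix:
  ∃l ∀i ∀m ∃n ∀w1 ∀v ∃p ∃t ((R(l,l) ∨ ¬R(m,m) ∨ ¬R(i,m) ∨ T(n)) ∧ (¬T(w1) ∨ ¬R(v,v) ∧ R(t,t) ∧ R(p,t)))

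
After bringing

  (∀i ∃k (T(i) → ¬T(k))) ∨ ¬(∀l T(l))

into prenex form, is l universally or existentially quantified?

First replace A → B with ¬A ∨ B.
  (∀i ∃k (¬T(i) ∨ ¬T(k))) ∨ ¬(∀l T(l))
Push ¬ through the quantifiers and connectives to reach negation normal form:
  (∀i ∃k (¬T(i) ∨ ¬T(k))) ∨ (∃l ¬T(l))
Finally move all quantifiers to the prefix:
  ∀i ∃k ∃l (¬T(i) ∨ ¬T(k) ∨ ¬T(l))
The quantifier ∀l sits under an odd number of negations (counting the antecedent side of each →), so it flips to ∃l.

existential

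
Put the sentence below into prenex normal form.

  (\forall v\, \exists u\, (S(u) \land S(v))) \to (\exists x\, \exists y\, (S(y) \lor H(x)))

Eliminate → and ↔ using ¬ and ∨.
  \neg (\forall v\, \exists u\, (S(u) \land S(v))) \lor (\exists x\, \exists y\, (S(y) \lor H(x)))
Move each ¬ inward, flipping quantifiers it crosses:
  (\exists v\, \forall u\, (\neg S(u) \lor \neg S(v))) \lor (\exists x\, \exists y\, (S(y) \lor H(x)))
All bound variables are already distinct, so no renaming is needed.
Finally move all quantifiers to the prefix:
  \exists v\, \forall u\, \exists x\, \exists y\, (\neg S(u) \lor \neg S(v) \lor S(y) \lor H(x))

\exists v\, \forall u\, \exists x\, \exists y\, (\neg S(u) \lor \neg S(v) \lor S(y) \lor H(x))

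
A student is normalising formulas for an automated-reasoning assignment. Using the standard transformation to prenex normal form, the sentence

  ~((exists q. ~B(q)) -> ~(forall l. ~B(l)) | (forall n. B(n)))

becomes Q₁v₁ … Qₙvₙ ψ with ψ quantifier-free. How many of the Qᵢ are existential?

First replace A → B with ¬A ∨ B.
  ~(~(exists q. ~B(q)) | ~(forall l. ~B(l)) | (forall n. B(n)))
Drive negations inward (¬∀x A ≡ ∃x ¬A, ¬∃x A ≡ ∀x ¬A, De Morgan for ∧/∨):
  (exists q. ~B(q)) & (forall l. ~B(l)) & (exists n. ~B(n))
Extract every quantifier outward, since the variables are now distinct and don't occur free across branches:
  exists q. forall l. exists n. (~B(q) & ~B(l) & ~B(n))
The prefix is exists q forall l exists n: 1 universal, 2 existential.

2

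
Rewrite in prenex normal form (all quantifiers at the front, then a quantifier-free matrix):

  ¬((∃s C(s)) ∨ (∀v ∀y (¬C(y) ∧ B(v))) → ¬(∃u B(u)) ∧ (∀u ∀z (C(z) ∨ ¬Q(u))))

Eliminate → and ↔ using ¬ and ∨.
  ¬(¬((∃s C(s)) ∨ (∀v ∀y (¬C(y) ∧ B(v)))) ∨ ¬(∃u B(u)) ∧ (∀u ∀z (C(z) ∨ ¬Q(u))))
Push ¬ through the quantifiers and connectives to reach negation normal form:
  ((∃s C(s)) ∨ (∀v ∀y (¬C(y) ∧ B(v)))) ∧ ((∃u B(u)) ∨ (∃u ∃z (¬C(z) ∧ Q(u))))
Standardize variables apart so no two quantifiers bind the same name: u↦w1.
  ((∃s C(s)) ∨ (∀v ∀y (¬C(y) ∧ B(v)))) ∧ ((∃u B(u)) ∨ (∃w1 ∃z (¬C(z) ∧ Q(w1))))
Finally move all quantifiers to the prefix:
  ∃s ∀v ∀y ∃u ∃w1 ∃z ((C(s) ∨ ¬C(y) ∧ B(v)) ∧ (B(u) ∨ ¬C(z) ∧ Q(w1)))

∃s ∀v ∀y ∃u ∃w1 ∃z ((C(s) ∨ ¬C(y) ∧ B(v)) ∧ (B(u) ∨ ¬C(z) ∧ Q(w1)))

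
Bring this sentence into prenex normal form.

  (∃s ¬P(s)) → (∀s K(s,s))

∀s ∀w (P(s) ∨ K(w,w))

Rewrite implications/biconditionals: A → B as ¬A ∨ B.
  ¬(∃s ¬P(s)) ∨ (∀s K(s,s))
Push ¬ through the quantifiers and connectives to reach negation normal form:
  (∀s P(s)) ∨ (∀s K(s,s))
Give each quantifier a distinct variable: s↦w.
  (∀s P(s)) ∨ (∀w K(w,w))
Pull the quantifiers to the front (each side's bound variable is not free in the other side):
  ∀s ∀w (P(s) ∨ K(w,w))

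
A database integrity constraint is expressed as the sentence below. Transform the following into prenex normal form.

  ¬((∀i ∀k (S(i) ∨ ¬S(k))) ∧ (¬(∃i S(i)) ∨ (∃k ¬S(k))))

Move each ¬ inward, flipping quantifiers it crosses:
  (∃i ∃k (¬S(i) ∧ S(k))) ∨ (∃i S(i)) ∧ (∀k S(k))
Rename bound variables to avoid capture: i↦r, k↦s.
  (∃i ∃k (¬S(i) ∧ S(k))) ∨ (∃r S(r)) ∧ (∀s S(s))
Finally move all quantifiers to the prefix:
  ∃i ∃k ∃r ∀s (¬S(i) ∧ S(k) ∨ S(r) ∧ S(s))

∃i ∃k ∃r ∀s (¬S(i) ∧ S(k) ∨ S(r) ∧ S(s))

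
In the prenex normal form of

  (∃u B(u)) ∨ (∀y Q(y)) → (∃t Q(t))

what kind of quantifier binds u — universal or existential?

Rewrite implications/biconditionals: A → B as ¬A ∨ B.
  ¬((∃u B(u)) ∨ (∀y Q(y))) ∨ (∃t Q(t))
Move each ¬ inward, flipping quantifiers it crosses:
  (∀u ¬B(u)) ∧ (∃y ¬Q(y)) ∨ (∃t Q(t))
Pull the quantifiers to the front (each side's bound variable is not free in the other side):
  ∀u ∃y ∃t (¬B(u) ∧ ¬Q(y) ∨ Q(t))
The quantifier ∃u sits under an odd number of negations (counting the antecedent side of each →), so it flips to ∀u.

universal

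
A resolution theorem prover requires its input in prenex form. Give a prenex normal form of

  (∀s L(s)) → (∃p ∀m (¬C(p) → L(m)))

∃s ∃p ∀m (¬L(s) ∨ C(p) ∨ L(m))

Eliminate → and ↔ using ¬ and ∨.
  ¬(∀s L(s)) ∨ (∃p ∀m (¬¬C(p) ∨ L(m)))
Move each ¬ inward, flipping quantifiers it crosses:
  (∃s ¬L(s)) ∨ (∃p ∀m (C(p) ∨ L(m)))
All bound variables are already distinct, so no renaming is needed.
Pull the quantifiers to the front (each side's bound variable is not free in the other side):
  ∃s ∃p ∀m (¬L(s) ∨ C(p) ∨ L(m))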